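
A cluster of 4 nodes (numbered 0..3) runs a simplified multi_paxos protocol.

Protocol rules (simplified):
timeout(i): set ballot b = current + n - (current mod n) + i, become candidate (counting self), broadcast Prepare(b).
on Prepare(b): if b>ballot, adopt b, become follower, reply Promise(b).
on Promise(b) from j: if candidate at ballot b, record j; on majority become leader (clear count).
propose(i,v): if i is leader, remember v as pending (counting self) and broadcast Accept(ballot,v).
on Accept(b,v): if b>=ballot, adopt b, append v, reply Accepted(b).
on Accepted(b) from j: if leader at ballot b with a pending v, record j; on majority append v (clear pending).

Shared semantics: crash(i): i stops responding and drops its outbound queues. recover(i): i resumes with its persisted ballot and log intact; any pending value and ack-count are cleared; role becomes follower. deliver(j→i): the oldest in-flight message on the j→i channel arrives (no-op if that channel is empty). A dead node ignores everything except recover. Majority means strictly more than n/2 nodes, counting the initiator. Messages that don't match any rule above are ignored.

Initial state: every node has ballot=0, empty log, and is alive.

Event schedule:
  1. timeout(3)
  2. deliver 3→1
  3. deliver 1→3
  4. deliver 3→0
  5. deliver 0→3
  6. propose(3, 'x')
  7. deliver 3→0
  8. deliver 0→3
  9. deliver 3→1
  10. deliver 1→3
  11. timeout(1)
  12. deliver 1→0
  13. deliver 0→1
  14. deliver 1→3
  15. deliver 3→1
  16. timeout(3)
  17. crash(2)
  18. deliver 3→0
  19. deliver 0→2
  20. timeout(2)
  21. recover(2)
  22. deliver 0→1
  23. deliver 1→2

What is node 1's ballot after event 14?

after 1 — timeout(3): n3:cand/b7/[-]
after 2 — deliver 3→1: n1:foll/b7/[-]
after 3 — deliver 1→3: ·
after 4 — deliver 3→0: n0:foll/b7/[-]
after 5 — deliver 0→3: n3:lead/b7/[-]
after 6 — propose(3,'x'): ·
after 7 — deliver 3→0: n0:foll/b7/[x]
after 8 — deliver 0→3: ·
after 9 — deliver 3→1: n1:foll/b7/[x]
after 10 — deliver 1→3: n3:lead/b7/[x]
after 11 — timeout(1): n1:cand/b9/[x]
after 12 — deliver 1→0: n0:foll/b9/[x]
after 13 — deliver 0→1: ·
after 14 — deliver 1→3: n3:foll/b9/[x]

9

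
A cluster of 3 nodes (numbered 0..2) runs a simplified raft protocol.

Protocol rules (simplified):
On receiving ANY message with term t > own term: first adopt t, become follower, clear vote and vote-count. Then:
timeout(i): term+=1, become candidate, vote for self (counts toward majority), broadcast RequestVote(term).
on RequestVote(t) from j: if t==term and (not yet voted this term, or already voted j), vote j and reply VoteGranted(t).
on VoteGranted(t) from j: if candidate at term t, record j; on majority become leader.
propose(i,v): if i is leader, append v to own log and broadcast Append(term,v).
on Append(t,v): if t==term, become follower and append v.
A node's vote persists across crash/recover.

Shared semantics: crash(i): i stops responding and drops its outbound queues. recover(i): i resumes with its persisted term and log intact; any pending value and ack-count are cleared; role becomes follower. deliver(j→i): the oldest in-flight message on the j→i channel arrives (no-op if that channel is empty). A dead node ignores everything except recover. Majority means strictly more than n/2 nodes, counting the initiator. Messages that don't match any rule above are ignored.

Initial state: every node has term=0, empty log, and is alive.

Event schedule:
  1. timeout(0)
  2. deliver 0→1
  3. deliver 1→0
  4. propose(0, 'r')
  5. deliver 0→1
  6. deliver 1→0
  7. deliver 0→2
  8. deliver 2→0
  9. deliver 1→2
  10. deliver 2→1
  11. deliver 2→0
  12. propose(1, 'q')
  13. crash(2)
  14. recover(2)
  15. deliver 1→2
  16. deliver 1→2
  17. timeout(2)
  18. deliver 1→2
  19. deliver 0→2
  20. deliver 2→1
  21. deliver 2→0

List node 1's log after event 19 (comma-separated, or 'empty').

e1 timeout(0): 0[cand,t=1,-]
e2 deliver 0→1: 1[foll,t=1,-]
e3 deliver 1→0: 0[lead,t=1,-]
e4 propose(0,'r'): 0[lead,t=1,r]
e5 deliver 0→1: 1[foll,t=1,r]
e6 deliver 1→0: ·
e7 deliver 0→2: 2[foll,t=1,-]
e8 deliver 2→0: ·
e9 deliver 1→2: ·
e10 deliver 2→1: ·
e11 deliver 2→0: ·
e12 propose(1,'q'): ·
e13 crash(2): 2[✗foll,t=1,-]
e14 recover(2): 2[foll,t=1,-]
e15 deliver 1→2: ·
e16 deliver 1→2: ·
e17 timeout(2): 2[cand,t=2,-]
e18 deliver 1→2: ·
e19 deliver 0→2: ·

r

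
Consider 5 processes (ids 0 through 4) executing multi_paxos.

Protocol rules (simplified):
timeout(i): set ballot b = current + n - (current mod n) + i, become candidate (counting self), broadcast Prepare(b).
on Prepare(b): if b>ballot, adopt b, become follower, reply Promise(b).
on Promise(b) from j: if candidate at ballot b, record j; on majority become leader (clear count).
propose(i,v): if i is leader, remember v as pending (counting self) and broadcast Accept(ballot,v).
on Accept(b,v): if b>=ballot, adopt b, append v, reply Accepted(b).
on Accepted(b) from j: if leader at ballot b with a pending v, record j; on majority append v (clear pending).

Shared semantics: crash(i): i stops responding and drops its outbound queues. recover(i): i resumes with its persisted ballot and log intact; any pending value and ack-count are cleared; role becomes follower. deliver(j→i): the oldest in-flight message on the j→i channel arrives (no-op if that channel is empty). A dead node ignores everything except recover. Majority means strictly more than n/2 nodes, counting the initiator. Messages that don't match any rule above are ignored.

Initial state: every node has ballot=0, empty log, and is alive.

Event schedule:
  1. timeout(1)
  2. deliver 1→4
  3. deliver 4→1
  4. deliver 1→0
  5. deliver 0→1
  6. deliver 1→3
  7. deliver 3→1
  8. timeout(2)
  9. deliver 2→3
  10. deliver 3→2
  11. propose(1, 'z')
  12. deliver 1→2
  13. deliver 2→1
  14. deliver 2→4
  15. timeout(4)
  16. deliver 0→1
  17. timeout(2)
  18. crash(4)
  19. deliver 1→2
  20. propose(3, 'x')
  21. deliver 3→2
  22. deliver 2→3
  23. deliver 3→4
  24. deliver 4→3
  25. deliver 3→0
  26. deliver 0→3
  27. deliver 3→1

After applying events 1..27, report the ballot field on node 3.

12

after 1 — timeout(1): n1:cand/b6/[-]
after 2 — deliver 1→4: n4:foll/b6/[-]
after 3 — deliver 4→1: ·
after 4 — deliver 1→0: n0:foll/b6/[-]
after 5 — deliver 0→1: n1:lead/b6/[-]
after 6 — deliver 1→3: n3:foll/b6/[-]
after 7 — deliver 3→1: ·
after 8 — timeout(2): n2:cand/b7/[-]
after 9 — deliver 2→3: n3:foll/b7/[-]
after 10 — deliver 3→2: ·
after 11 — propose(1,'z'): ·
after 12 — deliver 1→2: ·
after 13 — deliver 2→1: n1:foll/b7/[-]
after 14 — deliver 2→4: n4:foll/b7/[-]
after 15 — timeout(4): n4:cand/b14/[-]
after 16 — deliver 0→1: ·
after 17 — timeout(2): n2:cand/b12/[-]
after 18 — crash(4): n4:✗cand/b14/[-]
after 19 — deliver 1→2: ·
after 20 — propose(3,'x'): ·
after 21 — deliver 3→2: ·
after 22 — deliver 2→3: n3:foll/b12/[-]
after 23 — deliver 3→4: ·
after 24 — deliver 4→3: ·
after 25 — deliver 3→0: ·
after 26 — deliver 0→3: ·
after 27 — deliver 3→1: ·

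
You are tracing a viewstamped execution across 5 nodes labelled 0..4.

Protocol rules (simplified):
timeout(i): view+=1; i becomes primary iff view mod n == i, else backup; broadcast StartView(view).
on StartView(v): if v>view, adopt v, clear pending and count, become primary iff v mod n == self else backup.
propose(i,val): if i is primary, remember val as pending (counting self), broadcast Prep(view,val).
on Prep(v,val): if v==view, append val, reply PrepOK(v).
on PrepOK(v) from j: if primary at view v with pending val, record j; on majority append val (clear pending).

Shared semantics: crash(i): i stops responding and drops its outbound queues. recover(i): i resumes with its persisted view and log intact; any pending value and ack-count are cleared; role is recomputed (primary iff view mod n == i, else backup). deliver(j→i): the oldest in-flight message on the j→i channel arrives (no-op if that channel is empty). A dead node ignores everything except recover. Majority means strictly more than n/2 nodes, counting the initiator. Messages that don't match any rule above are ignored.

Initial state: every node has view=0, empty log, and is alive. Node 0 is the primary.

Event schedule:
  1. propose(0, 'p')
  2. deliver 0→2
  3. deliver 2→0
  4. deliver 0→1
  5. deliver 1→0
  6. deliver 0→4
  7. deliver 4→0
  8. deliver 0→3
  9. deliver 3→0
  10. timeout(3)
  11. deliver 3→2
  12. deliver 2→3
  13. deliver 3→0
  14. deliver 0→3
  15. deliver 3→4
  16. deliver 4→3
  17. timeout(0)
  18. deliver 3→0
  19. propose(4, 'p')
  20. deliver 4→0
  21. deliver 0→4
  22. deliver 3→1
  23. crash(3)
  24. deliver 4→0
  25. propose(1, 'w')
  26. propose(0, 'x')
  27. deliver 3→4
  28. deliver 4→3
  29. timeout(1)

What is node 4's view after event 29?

2

[1] propose(0,'p') → ∅
[2] deliver 0→2 → N2(back v0 [p])
[3] deliver 2→0 → ∅
[4] deliver 0→1 → N1(back v0 [p])
[5] deliver 1→0 → N0(prim v0 [p])
[6] deliver 0→4 → N4(back v0 [p])
[7] deliver 4→0 → ∅
[8] deliver 0→3 → N3(back v0 [p])
[9] deliver 3→0 → ∅
[10] timeout(3) → N3(back v1 [p])
[11] deliver 3→2 → N2(back v1 [p])
[12] deliver 2→3 → ∅
[13] deliver 3→0 → N0(back v1 [p])
[14] deliver 0→3 → ∅
[15] deliver 3→4 → N4(back v1 [p])
[16] deliver 4→3 → ∅
[17] timeout(0) → N0(back v2 [p])
[18] deliver 3→0 → ∅
[19] propose(4,'p') → ∅
[20] deliver 4→0 → ∅
[21] deliver 0→4 → N4(back v2 [p])
[22] deliver 3→1 → N1(prim v1 [p])
[23] crash(3) → N3(✗back v1 [p])
[24] deliver 4→0 → ∅
[25] propose(1,'w') → ∅
[26] propose(0,'x') → ∅
[27] deliver 3→4 → ∅
[28] deliver 4→3 → ∅
[29] timeout(1) → N1(back v2 [p])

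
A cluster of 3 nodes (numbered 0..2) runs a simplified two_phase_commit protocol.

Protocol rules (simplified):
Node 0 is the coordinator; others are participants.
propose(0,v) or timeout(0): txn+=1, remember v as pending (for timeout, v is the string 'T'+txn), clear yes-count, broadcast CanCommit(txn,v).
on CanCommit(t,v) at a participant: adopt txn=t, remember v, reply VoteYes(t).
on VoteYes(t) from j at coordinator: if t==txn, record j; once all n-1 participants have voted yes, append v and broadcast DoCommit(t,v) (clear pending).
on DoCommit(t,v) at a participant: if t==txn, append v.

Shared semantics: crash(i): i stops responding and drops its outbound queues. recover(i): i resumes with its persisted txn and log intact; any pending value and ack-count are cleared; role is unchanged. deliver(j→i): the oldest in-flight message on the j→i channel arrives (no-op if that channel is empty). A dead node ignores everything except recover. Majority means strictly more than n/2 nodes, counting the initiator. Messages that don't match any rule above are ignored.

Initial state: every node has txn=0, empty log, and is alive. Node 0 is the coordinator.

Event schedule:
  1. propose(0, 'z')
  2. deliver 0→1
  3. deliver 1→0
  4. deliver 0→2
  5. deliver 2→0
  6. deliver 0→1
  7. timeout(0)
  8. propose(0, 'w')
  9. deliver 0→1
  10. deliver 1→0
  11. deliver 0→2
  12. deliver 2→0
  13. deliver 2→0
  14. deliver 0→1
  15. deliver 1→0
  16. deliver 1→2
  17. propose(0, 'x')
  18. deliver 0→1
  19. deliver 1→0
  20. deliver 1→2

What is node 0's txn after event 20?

1. propose(0,'z'):  <0:coor t1 ->
2. deliver 0→1:  <1:part t1 ->
3. deliver 1→0:  nop
4. deliver 0→2:  <2:part t1 ->
5. deliver 2→0:  <0:coor t1 z>
6. deliver 0→1:  <1:part t1 z>
7. timeout(0):  <0:coor t2 z>
8. propose(0,'w'):  <0:coor t3 z>
9. deliver 0→1:  <1:part t2 z>
10. deliver 1→0:  nop
11. deliver 0→2:  <2:part t1 z>
12. deliver 2→0:  nop
13. deliver 2→0:  nop
14. deliver 0→1:  <1:part t3 z>
15. deliver 1→0:  nop
16. deliver 1→2:  nop
17. propose(0,'x'):  <0:coor t4 z>
18. deliver 0→1:  <1:part t4 z>
19. deliver 1→0:  nop
20. deliver 1→2:  nop

4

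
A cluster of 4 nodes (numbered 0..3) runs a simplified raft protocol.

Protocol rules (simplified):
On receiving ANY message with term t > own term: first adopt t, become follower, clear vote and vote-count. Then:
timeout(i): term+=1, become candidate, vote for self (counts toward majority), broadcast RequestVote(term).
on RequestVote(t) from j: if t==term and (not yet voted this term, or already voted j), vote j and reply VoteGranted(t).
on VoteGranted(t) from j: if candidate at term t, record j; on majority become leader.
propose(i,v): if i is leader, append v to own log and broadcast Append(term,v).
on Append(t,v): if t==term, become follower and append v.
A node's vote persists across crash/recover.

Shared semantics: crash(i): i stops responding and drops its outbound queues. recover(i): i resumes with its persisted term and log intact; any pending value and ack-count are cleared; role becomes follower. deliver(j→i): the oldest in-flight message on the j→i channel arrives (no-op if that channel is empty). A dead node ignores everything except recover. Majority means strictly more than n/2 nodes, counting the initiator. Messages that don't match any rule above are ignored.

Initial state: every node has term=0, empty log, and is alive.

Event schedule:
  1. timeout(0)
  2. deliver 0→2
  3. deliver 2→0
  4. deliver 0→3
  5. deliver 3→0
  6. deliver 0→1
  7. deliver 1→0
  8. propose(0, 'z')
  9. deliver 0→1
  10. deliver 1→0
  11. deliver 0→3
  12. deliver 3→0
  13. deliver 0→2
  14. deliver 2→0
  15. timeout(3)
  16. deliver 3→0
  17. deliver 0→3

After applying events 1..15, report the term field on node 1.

step 1 timeout(0): 0={cand,t=1,log=-}
step 2 deliver 0→2: 2={foll,t=1,log=-}
step 3 deliver 2→0: —
step 4 deliver 0→3: 3={foll,t=1,log=-}
step 5 deliver 3→0: 0={lead,t=1,log=-}
step 6 deliver 0→1: 1={foll,t=1,log=-}
step 7 deliver 1→0: —
step 8 propose(0,'z'): 0={lead,t=1,log=z}
step 9 deliver 0→1: 1={foll,t=1,log=z}
step 10 deliver 1→0: —
step 11 deliver 0→3: 3={foll,t=1,log=z}
step 12 deliver 3→0: —
step 13 deliver 0→2: 2={foll,t=1,log=z}
step 14 deliver 2→0: —
step 15 timeout(3): 3={cand,t=2,log=z}

1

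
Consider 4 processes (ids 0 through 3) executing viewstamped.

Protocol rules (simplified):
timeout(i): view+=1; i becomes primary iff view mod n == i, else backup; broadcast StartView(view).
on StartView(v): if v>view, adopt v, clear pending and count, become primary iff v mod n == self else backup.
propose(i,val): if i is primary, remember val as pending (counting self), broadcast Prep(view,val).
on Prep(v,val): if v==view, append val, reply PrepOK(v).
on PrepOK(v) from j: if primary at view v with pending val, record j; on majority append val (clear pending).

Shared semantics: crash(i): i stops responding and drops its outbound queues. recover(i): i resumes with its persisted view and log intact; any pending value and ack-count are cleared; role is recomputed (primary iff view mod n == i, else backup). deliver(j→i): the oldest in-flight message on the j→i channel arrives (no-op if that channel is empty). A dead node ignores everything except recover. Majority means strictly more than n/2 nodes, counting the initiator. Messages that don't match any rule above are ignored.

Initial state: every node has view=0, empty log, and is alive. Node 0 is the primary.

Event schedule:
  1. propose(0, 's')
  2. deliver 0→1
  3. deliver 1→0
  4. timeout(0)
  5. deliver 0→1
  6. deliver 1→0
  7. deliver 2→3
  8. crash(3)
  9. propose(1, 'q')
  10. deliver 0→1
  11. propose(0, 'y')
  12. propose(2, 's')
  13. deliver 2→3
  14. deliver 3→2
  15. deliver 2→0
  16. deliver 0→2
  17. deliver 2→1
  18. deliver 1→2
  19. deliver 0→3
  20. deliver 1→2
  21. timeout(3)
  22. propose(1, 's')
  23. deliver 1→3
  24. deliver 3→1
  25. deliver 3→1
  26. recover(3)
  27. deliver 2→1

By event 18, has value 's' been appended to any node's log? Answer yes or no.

e1 propose(0,'s'): ·
e2 deliver 0→1: 1[back,v=0,s]
e3 deliver 1→0: ·
e4 timeout(0): 0[back,v=1,-]
e5 deliver 0→1: 1[prim,v=1,s]
e6 deliver 1→0: ·
e7 deliver 2→3: ·
e8 crash(3): 3[✗back,v=0,-]
e9 propose(1,'q'): ·
e10 deliver 0→1: ·
e11 propose(0,'y'): ·
e12 propose(2,'s'): ·
e13 deliver 2→3: ·
e14 deliver 3→2: ·
e15 deliver 2→0: ·
e16 deliver 0→2: 2[back,v=0,s]
e17 deliver 2→1: ·
e18 deliver 1→2: ·

yes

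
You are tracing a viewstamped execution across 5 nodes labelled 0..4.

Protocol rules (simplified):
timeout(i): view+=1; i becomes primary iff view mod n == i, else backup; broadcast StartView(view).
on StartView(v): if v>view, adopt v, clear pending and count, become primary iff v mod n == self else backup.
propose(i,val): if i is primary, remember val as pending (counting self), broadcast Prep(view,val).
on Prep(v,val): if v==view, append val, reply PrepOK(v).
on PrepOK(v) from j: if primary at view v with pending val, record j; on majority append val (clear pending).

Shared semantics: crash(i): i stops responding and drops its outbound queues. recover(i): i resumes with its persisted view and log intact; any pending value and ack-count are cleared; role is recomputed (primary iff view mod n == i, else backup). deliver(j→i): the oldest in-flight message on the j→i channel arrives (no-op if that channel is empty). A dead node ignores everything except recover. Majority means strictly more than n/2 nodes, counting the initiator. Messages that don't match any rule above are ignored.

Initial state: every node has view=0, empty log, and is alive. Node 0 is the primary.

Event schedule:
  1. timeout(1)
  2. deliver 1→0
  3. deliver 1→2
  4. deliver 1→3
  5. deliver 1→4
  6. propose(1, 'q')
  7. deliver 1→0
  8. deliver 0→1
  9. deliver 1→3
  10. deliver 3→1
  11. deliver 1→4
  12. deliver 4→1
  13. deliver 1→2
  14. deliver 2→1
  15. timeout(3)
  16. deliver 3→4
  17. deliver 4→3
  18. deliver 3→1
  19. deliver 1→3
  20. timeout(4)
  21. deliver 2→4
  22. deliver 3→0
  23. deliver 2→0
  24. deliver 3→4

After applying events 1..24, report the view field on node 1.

2

[1] timeout(1) → N1(prim v1 [-])
[2] deliver 1→0 → N0(back v1 [-])
[3] deliver 1→2 → N2(back v1 [-])
[4] deliver 1→3 → N3(back v1 [-])
[5] deliver 1→4 → N4(back v1 [-])
[6] propose(1,'q') → ∅
[7] deliver 1→0 → N0(back v1 [q])
[8] deliver 0→1 → ∅
[9] deliver 1→3 → N3(back v1 [q])
[10] deliver 3→1 → N1(prim v1 [q])
[11] deliver 1→4 → N4(back v1 [q])
[12] deliver 4→1 → ∅
[13] deliver 1→2 → N2(back v1 [q])
[14] deliver 2→1 → ∅
[15] timeout(3) → N3(back v2 [q])
[16] deliver 3→4 → N4(back v2 [q])
[17] deliver 4→3 → ∅
[18] deliver 3→1 → N1(back v2 [q])
[19] deliver 1→3 → ∅
[20] timeout(4) → N4(back v3 [q])
[21] deliver 2→4 → ∅
[22] deliver 3→0 → N0(back v2 [q])
[23] deliver 2→0 → ∅
[24] deliver 3→4 → ∅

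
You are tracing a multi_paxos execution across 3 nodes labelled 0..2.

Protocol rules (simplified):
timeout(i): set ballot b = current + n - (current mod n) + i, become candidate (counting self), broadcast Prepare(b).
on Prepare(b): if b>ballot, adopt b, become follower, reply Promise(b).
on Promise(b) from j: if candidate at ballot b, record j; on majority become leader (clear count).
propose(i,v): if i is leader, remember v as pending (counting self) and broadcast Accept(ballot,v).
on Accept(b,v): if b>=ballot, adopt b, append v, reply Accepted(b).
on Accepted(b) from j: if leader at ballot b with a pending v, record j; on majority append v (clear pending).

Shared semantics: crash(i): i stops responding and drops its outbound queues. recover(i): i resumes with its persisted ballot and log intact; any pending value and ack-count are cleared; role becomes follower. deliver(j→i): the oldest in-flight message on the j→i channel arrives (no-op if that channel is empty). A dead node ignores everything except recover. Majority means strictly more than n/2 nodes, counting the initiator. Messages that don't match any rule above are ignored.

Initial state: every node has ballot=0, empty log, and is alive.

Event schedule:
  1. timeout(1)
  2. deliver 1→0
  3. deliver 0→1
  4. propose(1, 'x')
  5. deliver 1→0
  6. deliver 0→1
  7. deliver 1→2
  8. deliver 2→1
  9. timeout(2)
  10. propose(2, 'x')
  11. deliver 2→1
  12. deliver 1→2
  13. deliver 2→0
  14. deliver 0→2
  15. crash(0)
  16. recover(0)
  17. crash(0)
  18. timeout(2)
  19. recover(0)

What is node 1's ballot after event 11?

e1 timeout(1): 1[cand,b=4,-]
e2 deliver 1→0: 0[foll,b=4,-]
e3 deliver 0→1: 1[lead,b=4,-]
e4 propose(1,'x'): ·
e5 deliver 1→0: 0[foll,b=4,x]
e6 deliver 0→1: 1[lead,b=4,x]
e7 deliver 1→2: 2[foll,b=4,-]
e8 deliver 2→1: ·
e9 timeout(2): 2[cand,b=8,-]
e10 propose(2,'x'): ·
e11 deliver 2→1: 1[foll,b=8,x]

8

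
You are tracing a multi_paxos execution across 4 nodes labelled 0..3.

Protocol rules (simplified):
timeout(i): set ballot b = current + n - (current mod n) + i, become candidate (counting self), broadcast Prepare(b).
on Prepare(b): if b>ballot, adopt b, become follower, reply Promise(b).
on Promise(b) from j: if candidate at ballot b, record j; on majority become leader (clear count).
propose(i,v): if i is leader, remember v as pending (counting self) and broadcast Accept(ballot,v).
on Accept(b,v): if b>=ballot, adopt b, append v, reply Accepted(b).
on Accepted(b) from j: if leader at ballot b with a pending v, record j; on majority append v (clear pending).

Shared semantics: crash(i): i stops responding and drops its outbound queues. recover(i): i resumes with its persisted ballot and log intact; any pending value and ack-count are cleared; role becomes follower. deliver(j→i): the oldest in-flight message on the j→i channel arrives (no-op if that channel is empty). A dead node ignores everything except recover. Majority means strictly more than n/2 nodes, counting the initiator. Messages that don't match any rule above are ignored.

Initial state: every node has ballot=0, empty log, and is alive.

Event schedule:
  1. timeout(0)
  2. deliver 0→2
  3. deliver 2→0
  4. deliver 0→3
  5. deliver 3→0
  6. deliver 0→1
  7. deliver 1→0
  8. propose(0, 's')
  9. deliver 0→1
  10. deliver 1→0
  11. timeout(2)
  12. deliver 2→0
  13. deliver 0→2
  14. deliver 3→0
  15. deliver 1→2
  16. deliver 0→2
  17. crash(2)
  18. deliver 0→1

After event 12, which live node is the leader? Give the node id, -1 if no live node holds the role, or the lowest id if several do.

[1] timeout(0) → N0(cand b4 [-])
[2] deliver 0→2 → N2(foll b4 [-])
[3] deliver 2→0 → ∅
[4] deliver 0→3 → N3(foll b4 [-])
[5] deliver 3→0 → N0(lead b4 [-])
[6] deliver 0→1 → N1(foll b4 [-])
[7] deliver 1→0 → ∅
[8] propose(0,'s') → ∅
[9] deliver 0→1 → N1(foll b4 [s])
[10] deliver 1→0 → ∅
[11] timeout(2) → N2(cand b10 [-])
[12] deliver 2→0 → N0(foll b10 [-])

-1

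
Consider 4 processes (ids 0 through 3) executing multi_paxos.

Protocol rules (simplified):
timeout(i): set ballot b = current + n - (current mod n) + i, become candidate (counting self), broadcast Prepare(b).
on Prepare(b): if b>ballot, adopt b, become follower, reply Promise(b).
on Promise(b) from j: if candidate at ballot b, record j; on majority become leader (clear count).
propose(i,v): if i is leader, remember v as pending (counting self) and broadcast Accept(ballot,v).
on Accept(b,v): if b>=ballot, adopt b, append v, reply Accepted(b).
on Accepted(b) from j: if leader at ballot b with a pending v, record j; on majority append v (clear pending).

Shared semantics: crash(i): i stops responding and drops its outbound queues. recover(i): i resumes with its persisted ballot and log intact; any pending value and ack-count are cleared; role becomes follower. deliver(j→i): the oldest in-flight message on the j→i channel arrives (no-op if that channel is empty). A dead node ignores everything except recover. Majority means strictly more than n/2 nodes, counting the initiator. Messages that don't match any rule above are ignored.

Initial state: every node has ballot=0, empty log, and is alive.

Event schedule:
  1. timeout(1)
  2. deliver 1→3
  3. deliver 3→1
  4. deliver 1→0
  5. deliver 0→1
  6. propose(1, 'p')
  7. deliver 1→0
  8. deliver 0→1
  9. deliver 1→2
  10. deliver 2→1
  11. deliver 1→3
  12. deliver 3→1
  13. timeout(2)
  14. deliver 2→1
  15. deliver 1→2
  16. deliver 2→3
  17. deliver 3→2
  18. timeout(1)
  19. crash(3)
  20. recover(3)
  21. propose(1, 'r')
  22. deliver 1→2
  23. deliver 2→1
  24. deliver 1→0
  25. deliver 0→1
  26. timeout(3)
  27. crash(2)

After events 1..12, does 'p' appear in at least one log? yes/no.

[1] timeout(1) → N1(cand b5 [-])
[2] deliver 1→3 → N3(foll b5 [-])
[3] deliver 3→1 → ∅
[4] deliver 1→0 → N0(foll b5 [-])
[5] deliver 0→1 → N1(lead b5 [-])
[6] propose(1,'p') → ∅
[7] deliver 1→0 → N0(foll b5 [p])
[8] deliver 0→1 → ∅
[9] deliver 1→2 → N2(foll b5 [-])
[10] deliver 2→1 → ∅
[11] deliver 1→3 → N3(foll b5 [p])
[12] deliver 3→1 → N1(lead b5 [p])

yes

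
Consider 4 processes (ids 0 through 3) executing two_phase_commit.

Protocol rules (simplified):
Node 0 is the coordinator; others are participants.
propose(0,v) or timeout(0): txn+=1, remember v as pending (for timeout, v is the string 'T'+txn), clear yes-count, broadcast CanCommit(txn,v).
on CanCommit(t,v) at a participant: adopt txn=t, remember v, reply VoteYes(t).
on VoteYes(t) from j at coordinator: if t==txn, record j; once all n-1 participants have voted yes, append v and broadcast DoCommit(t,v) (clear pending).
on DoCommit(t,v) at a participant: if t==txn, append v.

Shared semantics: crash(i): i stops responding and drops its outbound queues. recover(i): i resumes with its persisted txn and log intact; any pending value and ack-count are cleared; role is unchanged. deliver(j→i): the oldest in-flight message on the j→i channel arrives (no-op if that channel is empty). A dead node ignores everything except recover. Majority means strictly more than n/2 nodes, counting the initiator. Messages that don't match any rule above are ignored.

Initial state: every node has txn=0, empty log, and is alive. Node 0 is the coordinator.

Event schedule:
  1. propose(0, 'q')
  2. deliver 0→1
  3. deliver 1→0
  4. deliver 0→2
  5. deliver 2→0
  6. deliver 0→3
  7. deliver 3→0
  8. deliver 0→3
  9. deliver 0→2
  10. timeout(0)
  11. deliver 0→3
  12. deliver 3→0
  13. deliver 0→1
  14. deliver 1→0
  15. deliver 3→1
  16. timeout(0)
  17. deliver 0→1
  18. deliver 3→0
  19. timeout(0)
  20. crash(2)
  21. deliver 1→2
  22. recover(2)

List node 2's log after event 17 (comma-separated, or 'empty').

1. propose(0,'q'):  <0:coor t1 ->
2. deliver 0→1:  <1:part t1 ->
3. deliver 1→0:  nop
4. deliver 0→2:  <2:part t1 ->
5. deliver 2→0:  nop
6. deliver 0→3:  <3:part t1 ->
7. deliver 3→0:  <0:coor t1 q>
8. deliver 0→3:  <3:part t1 q>
9. deliver 0→2:  <2:part t1 q>
10. timeout(0):  <0:coor t2 q>
11. deliver 0→3:  <3:part t2 q>
12. deliver 3→0:  nop
13. deliver 0→1:  <1:part t1 q>
14. deliver 1→0:  nop
15. deliver 3→1:  nop
16. timeout(0):  <0:coor t3 q>
17. deliver 0→1:  <1:part t2 q>

q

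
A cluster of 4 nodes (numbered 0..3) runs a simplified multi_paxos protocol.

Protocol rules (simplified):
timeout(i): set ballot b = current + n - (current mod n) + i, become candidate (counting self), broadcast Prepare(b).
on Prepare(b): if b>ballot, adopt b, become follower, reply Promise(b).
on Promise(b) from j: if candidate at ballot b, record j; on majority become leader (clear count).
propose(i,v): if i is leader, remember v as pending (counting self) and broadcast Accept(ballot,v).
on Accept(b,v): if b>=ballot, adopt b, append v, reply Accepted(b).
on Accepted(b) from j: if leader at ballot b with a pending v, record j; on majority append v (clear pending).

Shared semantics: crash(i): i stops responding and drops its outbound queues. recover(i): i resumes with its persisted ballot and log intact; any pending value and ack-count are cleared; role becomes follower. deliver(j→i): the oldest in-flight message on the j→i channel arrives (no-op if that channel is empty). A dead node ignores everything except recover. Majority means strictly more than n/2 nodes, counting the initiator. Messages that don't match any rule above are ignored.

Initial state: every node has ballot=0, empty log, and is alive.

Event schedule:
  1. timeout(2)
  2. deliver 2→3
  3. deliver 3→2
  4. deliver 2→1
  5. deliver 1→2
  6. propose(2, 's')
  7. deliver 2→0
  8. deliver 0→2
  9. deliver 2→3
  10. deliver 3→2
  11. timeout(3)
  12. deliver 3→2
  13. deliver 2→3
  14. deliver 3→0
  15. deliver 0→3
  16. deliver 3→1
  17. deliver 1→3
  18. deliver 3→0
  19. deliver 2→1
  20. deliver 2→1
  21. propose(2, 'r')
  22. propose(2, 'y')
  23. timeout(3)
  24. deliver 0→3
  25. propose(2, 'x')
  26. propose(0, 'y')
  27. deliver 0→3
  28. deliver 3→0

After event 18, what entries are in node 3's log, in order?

s

after 1 — timeout(2): n2:cand/b6/[-]
after 2 — deliver 2→3: n3:foll/b6/[-]
after 3 — deliver 3→2: ·
after 4 — deliver 2→1: n1:foll/b6/[-]
after 5 — deliver 1→2: n2:lead/b6/[-]
after 6 — propose(2,'s'): ·
after 7 — deliver 2→0: n0:foll/b6/[-]
after 8 — deliver 0→2: ·
after 9 — deliver 2→3: n3:foll/b6/[s]
after 10 — deliver 3→2: ·
after 11 — timeout(3): n3:cand/b11/[s]
after 12 — deliver 3→2: n2:foll/b11/[-]
after 13 — deliver 2→3: ·
after 14 — deliver 3→0: n0:foll/b11/[-]
after 15 — deliver 0→3: n3:lead/b11/[s]
after 16 — deliver 3→1: n1:foll/b11/[-]
after 17 — deliver 1→3: ·
after 18 — deliver 3→0: ·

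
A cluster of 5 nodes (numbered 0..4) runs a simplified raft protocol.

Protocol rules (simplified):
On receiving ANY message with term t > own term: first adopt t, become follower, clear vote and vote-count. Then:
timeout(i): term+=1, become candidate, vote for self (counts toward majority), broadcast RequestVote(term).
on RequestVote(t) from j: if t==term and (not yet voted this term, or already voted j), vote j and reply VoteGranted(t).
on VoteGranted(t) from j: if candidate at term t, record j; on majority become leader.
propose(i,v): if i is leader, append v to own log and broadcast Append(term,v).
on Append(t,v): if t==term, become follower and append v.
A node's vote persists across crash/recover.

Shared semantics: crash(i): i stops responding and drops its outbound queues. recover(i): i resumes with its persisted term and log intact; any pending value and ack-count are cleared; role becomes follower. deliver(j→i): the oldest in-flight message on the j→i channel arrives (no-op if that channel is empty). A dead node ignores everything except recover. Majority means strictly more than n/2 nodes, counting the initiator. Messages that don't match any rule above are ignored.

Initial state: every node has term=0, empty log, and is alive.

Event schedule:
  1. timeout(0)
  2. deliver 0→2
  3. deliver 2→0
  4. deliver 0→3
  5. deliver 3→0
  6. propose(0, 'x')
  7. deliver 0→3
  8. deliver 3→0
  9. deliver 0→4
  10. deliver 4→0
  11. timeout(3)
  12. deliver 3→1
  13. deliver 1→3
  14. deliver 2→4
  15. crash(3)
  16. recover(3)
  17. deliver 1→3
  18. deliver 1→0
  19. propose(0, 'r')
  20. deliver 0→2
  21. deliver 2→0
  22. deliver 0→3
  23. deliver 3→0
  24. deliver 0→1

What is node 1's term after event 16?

2

after 1 — timeout(0): n0:cand/t1/[-]
after 2 — deliver 0→2: n2:foll/t1/[-]
after 3 — deliver 2→0: ·
after 4 — deliver 0→3: n3:foll/t1/[-]
after 5 — deliver 3→0: n0:lead/t1/[-]
after 6 — propose(0,'x'): n0:lead/t1/[x]
after 7 — deliver 0→3: n3:foll/t1/[x]
after 8 — deliver 3→0: ·
after 9 — deliver 0→4: n4:foll/t1/[-]
after 10 — deliver 4→0: ·
after 11 — timeout(3): n3:cand/t2/[x]
after 12 — deliver 3→1: n1:foll/t2/[-]
after 13 — deliver 1→3: ·
after 14 — deliver 2→4: ·
after 15 — crash(3): n3:✗cand/t2/[x]
after 16 — recover(3): n3:foll/t2/[x]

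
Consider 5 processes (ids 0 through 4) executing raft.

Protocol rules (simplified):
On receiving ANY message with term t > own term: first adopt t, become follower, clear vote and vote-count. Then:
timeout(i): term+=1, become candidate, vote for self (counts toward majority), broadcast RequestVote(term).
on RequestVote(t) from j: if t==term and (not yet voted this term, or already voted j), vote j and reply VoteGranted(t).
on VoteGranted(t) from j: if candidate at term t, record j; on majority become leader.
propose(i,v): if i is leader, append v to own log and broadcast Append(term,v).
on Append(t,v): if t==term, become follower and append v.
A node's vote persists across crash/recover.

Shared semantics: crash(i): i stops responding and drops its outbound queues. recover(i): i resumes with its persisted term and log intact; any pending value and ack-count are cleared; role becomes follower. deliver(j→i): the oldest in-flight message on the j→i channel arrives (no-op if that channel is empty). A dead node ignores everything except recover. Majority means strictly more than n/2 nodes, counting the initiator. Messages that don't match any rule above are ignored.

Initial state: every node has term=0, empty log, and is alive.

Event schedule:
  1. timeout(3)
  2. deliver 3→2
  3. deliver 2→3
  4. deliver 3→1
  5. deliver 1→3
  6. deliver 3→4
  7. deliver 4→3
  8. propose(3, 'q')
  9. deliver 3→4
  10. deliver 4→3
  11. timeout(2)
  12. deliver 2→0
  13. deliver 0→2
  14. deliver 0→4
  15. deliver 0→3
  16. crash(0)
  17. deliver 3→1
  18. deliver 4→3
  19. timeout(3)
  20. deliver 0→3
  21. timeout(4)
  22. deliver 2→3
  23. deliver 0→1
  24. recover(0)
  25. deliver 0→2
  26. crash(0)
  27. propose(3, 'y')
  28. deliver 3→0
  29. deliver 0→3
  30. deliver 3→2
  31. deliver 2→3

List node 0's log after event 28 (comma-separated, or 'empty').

empty

after 1 — timeout(3): n3:cand/t1/[-]
after 2 — deliver 3→2: n2:foll/t1/[-]
after 3 — deliver 2→3: ·
after 4 — deliver 3→1: n1:foll/t1/[-]
after 5 — deliver 1→3: n3:lead/t1/[-]
after 6 — deliver 3→4: n4:foll/t1/[-]
after 7 — deliver 4→3: ·
after 8 — propose(3,'q'): n3:lead/t1/[q]
after 9 — deliver 3→4: n4:foll/t1/[q]
after 10 — deliver 4→3: ·
after 11 — timeout(2): n2:cand/t2/[-]
after 12 — deliver 2→0: n0:foll/t2/[-]
after 13 — deliver 0→2: ·
after 14 — deliver 0→4: ·
after 15 — deliver 0→3: ·
after 16 — crash(0): n0:✗foll/t2/[-]
after 17 — deliver 3→1: n1:foll/t1/[q]
after 18 — deliver 4→3: ·
after 19 — timeout(3): n3:cand/t2/[q]
after 20 — deliver 0→3: ·
after 21 — timeout(4): n4:cand/t2/[q]
after 22 — deliver 2→3: ·
after 23 — deliver 0→1: ·
after 24 — recover(0): n0:foll/t2/[-]
after 25 — deliver 0→2: ·
after 26 — crash(0): n0:✗foll/t2/[-]
after 27 — propose(3,'y'): ·
after 28 — deliver 3→0: ·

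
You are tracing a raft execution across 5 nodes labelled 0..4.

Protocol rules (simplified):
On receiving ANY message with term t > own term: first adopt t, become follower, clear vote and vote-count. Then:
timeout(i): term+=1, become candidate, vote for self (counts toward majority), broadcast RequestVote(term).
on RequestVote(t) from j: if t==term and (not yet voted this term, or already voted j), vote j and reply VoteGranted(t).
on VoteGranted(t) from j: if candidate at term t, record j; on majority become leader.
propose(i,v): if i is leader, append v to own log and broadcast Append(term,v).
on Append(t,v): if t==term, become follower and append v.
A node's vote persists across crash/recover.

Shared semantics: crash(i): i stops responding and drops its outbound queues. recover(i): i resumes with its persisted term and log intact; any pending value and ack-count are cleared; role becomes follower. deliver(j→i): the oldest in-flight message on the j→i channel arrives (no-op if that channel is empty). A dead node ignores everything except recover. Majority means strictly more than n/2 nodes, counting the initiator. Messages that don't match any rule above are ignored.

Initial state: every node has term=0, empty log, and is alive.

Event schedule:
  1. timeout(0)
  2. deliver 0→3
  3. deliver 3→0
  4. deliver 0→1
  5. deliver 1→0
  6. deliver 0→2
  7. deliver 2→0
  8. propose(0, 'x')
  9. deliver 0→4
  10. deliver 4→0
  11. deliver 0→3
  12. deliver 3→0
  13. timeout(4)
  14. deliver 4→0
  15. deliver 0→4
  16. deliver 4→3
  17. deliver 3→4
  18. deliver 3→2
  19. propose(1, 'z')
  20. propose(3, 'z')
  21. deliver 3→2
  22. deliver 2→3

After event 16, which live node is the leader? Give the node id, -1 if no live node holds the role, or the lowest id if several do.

step 1 timeout(0): 0={cand,t=1,log=-}
step 2 deliver 0→3: 3={foll,t=1,log=-}
step 3 deliver 3→0: —
step 4 deliver 0→1: 1={foll,t=1,log=-}
step 5 deliver 1→0: 0={lead,t=1,log=-}
step 6 deliver 0→2: 2={foll,t=1,log=-}
step 7 deliver 2→0: —
step 8 propose(0,'x'): 0={lead,t=1,log=x}
step 9 deliver 0→4: 4={foll,t=1,log=-}
step 10 deliver 4→0: —
step 11 deliver 0→3: 3={foll,t=1,log=x}
step 12 deliver 3→0: —
step 13 timeout(4): 4={cand,t=2,log=-}
step 14 deliver 4→0: 0={foll,t=2,log=x}
step 15 deliver 0→4: —
step 16 deliver 4→3: 3={foll,t=2,log=x}

-1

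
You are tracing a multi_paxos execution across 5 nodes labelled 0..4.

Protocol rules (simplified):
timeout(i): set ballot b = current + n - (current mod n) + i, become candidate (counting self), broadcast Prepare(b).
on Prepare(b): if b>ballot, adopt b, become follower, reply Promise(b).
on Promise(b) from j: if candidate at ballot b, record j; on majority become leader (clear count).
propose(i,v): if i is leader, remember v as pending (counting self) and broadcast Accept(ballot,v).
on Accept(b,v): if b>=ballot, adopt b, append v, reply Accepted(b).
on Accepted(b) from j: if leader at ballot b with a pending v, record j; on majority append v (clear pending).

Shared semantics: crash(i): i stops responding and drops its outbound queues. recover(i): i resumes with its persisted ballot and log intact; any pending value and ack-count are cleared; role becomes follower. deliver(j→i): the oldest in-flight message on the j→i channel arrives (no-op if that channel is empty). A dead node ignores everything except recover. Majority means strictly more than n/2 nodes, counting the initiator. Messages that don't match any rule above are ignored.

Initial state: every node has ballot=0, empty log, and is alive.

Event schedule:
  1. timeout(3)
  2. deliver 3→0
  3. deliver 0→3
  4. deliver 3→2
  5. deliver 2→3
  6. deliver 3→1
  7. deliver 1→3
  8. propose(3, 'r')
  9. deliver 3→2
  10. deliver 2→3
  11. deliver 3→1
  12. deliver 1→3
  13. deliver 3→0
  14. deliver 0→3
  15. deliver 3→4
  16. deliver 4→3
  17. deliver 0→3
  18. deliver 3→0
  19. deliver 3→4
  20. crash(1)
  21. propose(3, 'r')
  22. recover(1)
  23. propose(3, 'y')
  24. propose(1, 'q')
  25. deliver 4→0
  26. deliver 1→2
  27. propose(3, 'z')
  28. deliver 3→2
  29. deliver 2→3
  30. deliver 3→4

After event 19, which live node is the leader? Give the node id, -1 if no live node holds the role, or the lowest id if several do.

3

1. timeout(3):  <3:cand b8 ->
2. deliver 3→0:  <0:foll b8 ->
3. deliver 0→3:  nop
4. deliver 3→2:  <2:foll b8 ->
5. deliver 2→3:  <3:lead b8 ->
6. deliver 3→1:  <1:foll b8 ->
7. deliver 1→3:  nop
8. propose(3,'r'):  nop
9. deliver 3→2:  <2:foll b8 r>
10. deliver 2→3:  nop
11. deliver 3→1:  <1:foll b8 r>
12. deliver 1→3:  <3:lead b8 r>
13. deliver 3→0:  <0:foll b8 r>
14. deliver 0→3:  nop
15. deliver 3→4:  <4:foll b8 ->
16. deliver 4→3:  nop
17. deliver 0→3:  nop
18. deliver 3→0:  nop
19. deliver 3→4:  <4:foll b8 r>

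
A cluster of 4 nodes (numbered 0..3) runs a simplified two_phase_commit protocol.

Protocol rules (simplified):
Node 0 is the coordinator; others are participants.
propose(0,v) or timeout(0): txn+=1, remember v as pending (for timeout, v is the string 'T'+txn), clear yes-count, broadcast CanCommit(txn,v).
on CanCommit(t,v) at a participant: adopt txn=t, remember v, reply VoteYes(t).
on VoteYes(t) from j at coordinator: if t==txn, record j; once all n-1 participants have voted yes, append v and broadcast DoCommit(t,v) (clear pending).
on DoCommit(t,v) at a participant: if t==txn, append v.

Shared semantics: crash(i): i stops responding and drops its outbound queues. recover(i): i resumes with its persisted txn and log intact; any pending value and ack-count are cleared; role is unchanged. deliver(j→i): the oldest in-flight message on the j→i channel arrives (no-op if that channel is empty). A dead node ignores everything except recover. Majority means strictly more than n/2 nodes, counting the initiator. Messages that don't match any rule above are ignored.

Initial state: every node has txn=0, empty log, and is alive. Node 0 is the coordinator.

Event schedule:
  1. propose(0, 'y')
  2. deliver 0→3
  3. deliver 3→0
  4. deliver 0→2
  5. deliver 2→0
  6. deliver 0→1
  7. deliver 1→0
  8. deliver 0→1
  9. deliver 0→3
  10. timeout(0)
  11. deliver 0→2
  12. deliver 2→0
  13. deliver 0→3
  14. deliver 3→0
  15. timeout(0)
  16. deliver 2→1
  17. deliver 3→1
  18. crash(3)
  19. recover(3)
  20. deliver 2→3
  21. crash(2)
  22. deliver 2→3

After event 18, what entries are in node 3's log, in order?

e1 propose(0,'y'): 0[coor,t=1,-]
e2 deliver 0→3: 3[part,t=1,-]
e3 deliver 3→0: ·
e4 deliver 0→2: 2[part,t=1,-]
e5 deliver 2→0: ·
e6 deliver 0→1: 1[part,t=1,-]
e7 deliver 1→0: 0[coor,t=1,y]
e8 deliver 0→1: 1[part,t=1,y]
e9 deliver 0→3: 3[part,t=1,y]
e10 timeout(0): 0[coor,t=2,y]
e11 deliver 0→2: 2[part,t=1,y]
e12 deliver 2→0: ·
e13 deliver 0→3: 3[part,t=2,y]
e14 deliver 3→0: ·
e15 timeout(0): 0[coor,t=3,y]
e16 deliver 2→1: ·
e17 deliver 3→1: ·
e18 crash(3): 3[✗part,t=2,y]

y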